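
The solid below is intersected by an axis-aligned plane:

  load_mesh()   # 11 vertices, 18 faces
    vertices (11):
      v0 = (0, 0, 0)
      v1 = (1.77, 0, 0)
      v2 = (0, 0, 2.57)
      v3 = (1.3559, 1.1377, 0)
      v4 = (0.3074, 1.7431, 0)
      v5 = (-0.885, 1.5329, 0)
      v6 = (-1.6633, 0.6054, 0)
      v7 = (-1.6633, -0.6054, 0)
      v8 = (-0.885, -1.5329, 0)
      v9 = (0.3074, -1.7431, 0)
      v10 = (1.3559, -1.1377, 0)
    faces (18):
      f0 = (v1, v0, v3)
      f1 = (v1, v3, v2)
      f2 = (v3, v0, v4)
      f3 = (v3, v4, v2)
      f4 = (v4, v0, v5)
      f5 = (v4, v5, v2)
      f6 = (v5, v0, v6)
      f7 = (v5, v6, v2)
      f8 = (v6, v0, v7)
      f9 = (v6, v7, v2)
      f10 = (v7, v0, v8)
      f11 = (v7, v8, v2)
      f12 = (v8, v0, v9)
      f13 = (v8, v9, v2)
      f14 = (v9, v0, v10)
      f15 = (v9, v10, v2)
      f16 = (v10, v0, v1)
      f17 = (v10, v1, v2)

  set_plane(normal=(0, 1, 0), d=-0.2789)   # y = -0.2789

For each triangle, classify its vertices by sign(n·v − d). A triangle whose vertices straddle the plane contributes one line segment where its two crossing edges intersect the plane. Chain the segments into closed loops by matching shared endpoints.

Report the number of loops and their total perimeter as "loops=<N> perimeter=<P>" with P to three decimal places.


Straddling triangles (10 of 18):
  (v6,v0,v7) [++-] → (-0.766261, -0.2789, 0)–(-1.6633, -0.2789, 0)  len=0.8970
  (v6,v7,v2) [+-+] → (-1.6633, -0.2789, 0)–(-0.766261, -0.2789, 1.38603)  len=1.6510
  (v7,v0,v8) [-+-] → (-0.766261, -0.2789, 0)–(-0.161019, -0.2789, 0)  len=0.6052
  (v7,v8,v2) [--+] → (-0.161019, -0.2789, 2.10241)–(-0.766261, -0.2789, 1.38603)  len=0.9378
  (v8,v0,v9) [-+-] → (-0.161019, -0.2789, 0)–(0.0491847, -0.2789, 0)  len=0.2102
  (v8,v9,v2) [--+] → (0.0491847, -0.2789, 2.15879)–(-0.161019, -0.2789, 2.10241)  len=0.2176
  (v9,v0,v10) [-+-] → (0.0491847, -0.2789, 0)–(0.33239, -0.2789, 0)  len=0.2832
  (v9,v10,v2) [--+] → (0.33239, -0.2789, 1.93998)–(0.0491847, -0.2789, 2.15879)  len=0.3579
  (v10,v0,v1) [-++] → (0.33239, -0.2789, 0)–(1.66849, -0.2789, 0)  len=1.3361
  (v10,v1,v2) [-++] → (1.66849, -0.2789, 0)–(0.33239, -0.2789, 1.93998)  len=2.3556

Chained into 1 loop(s):
  loop 1: 10 segments, perimeter = 8.8517
Total perimeter = 8.852

loops=1 perimeter=8.852


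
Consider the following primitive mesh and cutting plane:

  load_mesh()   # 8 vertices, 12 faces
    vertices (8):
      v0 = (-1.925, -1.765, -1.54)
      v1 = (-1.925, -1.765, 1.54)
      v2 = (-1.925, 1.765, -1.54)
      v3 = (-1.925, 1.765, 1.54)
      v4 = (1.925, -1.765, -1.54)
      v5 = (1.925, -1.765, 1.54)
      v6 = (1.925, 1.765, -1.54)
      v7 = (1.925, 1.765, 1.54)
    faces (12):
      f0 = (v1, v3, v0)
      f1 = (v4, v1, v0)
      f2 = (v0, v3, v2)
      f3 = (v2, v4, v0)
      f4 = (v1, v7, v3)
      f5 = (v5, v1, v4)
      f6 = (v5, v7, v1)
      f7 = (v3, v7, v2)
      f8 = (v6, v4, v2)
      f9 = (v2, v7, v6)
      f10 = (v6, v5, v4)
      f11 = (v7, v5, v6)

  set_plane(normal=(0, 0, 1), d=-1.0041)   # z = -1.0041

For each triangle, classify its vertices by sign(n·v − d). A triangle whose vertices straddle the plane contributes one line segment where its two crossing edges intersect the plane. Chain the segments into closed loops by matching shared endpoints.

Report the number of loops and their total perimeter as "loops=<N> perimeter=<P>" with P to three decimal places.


Straddling triangles (8 of 12):
  (v1,v3,v0) [++-] → (-1.925, -1.1508, -1.0041)–(-1.925, -1.765, -1.0041)  len=0.6142
  (v4,v1,v0) [-+-] → (1.25513, -1.765, -1.0041)–(-1.925, -1.765, -1.0041)  len=3.1801
  (v0,v3,v2) [-+-] → (-1.925, -1.1508, -1.0041)–(-1.925, 1.765, -1.0041)  len=2.9158
  (v5,v1,v4) [++-] → (1.25513, -1.765, -1.0041)–(1.925, -1.765, -1.0041)  len=0.6699
  (v3,v7,v2) [++-] → (-1.25513, 1.765, -1.0041)–(-1.925, 1.765, -1.0041)  len=0.6699
  (v2,v7,v6) [-+-] → (-1.25513, 1.765, -1.0041)–(1.925, 1.765, -1.0041)  len=3.1801
  (v6,v5,v4) [-+-] → (1.925, 1.1508, -1.0041)–(1.925, -1.765, -1.0041)  len=2.9158
  (v7,v5,v6) [++-] → (1.925, 1.1508, -1.0041)–(1.925, 1.765, -1.0041)  len=0.6142

Chained into 1 loop(s):
  loop 1: 8 segments, perimeter = 14.7600
Total perimeter = 14.760

loops=1 perimeter=14.760


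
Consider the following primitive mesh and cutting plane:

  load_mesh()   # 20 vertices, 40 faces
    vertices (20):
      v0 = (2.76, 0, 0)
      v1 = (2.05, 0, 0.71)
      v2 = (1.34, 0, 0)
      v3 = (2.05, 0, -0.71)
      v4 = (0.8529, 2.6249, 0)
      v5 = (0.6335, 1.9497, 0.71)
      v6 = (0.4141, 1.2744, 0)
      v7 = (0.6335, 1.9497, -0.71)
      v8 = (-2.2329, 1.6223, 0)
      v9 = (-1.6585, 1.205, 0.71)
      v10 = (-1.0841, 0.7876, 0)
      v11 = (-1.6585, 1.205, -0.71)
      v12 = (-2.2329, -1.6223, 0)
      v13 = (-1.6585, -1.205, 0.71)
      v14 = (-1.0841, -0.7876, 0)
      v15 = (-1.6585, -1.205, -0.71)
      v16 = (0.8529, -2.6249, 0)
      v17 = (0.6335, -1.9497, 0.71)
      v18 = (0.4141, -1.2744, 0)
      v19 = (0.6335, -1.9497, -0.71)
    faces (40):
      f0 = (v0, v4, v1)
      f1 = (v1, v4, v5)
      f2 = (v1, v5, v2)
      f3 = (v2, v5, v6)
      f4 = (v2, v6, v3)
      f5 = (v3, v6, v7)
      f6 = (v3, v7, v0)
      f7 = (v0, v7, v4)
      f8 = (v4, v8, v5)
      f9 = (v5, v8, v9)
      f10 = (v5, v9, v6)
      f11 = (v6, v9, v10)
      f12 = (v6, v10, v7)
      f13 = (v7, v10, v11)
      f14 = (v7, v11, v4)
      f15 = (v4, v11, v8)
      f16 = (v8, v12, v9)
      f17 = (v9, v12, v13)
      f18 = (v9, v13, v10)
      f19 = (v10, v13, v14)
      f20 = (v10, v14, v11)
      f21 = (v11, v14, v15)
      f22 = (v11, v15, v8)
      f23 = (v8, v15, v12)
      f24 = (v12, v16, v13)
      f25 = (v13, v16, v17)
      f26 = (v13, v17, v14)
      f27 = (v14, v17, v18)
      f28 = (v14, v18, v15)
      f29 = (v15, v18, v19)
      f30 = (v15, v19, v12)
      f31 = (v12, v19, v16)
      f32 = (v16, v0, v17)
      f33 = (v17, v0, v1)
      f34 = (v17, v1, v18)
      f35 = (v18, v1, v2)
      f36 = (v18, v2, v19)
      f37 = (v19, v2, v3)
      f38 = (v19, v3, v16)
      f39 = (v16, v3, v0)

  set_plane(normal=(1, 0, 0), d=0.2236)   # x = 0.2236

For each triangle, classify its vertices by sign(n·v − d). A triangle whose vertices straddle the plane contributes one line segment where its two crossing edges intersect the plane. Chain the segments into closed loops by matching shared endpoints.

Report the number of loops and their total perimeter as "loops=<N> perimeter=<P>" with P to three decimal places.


loops=2 perimeter=7.457

Straddling triangles (16 of 40):
  (v4,v8,v5) [+-+] → (0.2236, 2.42044, 0)–(0.2236, 1.90288, 0.608469)  len=0.7988
  (v5,v8,v9) [+--] → (0.2236, 1.90288, 0.608469)–(0.2236, 1.81652, 0.71)  len=0.1333
  (v5,v9,v6) [+-+] → (0.2236, 1.81652, 0.71)–(0.2236, 1.26802, 0.0652586)  len=0.8465
  (v6,v9,v10) [+--] → (0.2236, 1.26802, 0.0652586)–(0.2236, 1.2125, 0)  len=0.0857
  (v6,v10,v7) [+-+] → (0.2236, 1.2125, 0)–(0.2236, 1.67237, -0.540561)  len=0.7097
  (v7,v10,v11) [+--] → (0.2236, 1.67237, -0.540561)–(0.2236, 1.81652, -0.71)  len=0.2225
  (v7,v11,v4) [+-+] → (0.2236, 1.81652, -0.71)–(0.2236, 2.26911, -0.17791)  len=0.6985
  (v4,v11,v8) [+--] → (0.2236, 2.26911, -0.17791)–(0.2236, 2.42044, 0)  len=0.2336
  (v12,v16,v13) [-+-] → (0.2236, -2.42044, 0)–(0.2236, -2.26911, 0.17791)  len=0.2336
  (v13,v16,v17) [-++] → (0.2236, -2.26911, 0.17791)–(0.2236, -1.81652, 0.71)  len=0.6985
  (v13,v17,v14) [-+-] → (0.2236, -1.81652, 0.71)–(0.2236, -1.67237, 0.540561)  len=0.2225
  (v14,v17,v18) [-++] → (0.2236, -1.67237, 0.540561)–(0.2236, -1.2125, 0)  len=0.7097
  (v14,v18,v15) [-+-] → (0.2236, -1.2125, 0)–(0.2236, -1.26802, -0.0652586)  len=0.0857
  (v15,v18,v19) [-++] → (0.2236, -1.26802, -0.0652586)–(0.2236, -1.81652, -0.71)  len=0.8465
  (v15,v19,v12) [-+-] → (0.2236, -1.81652, -0.71)–(0.2236, -1.90288, -0.608469)  len=0.1333
  (v12,v19,v16) [-++] → (0.2236, -1.90288, -0.608469)–(0.2236, -2.42044, 0)  len=0.7988

Chained into 2 loop(s):
  loop 1: 8 segments, perimeter = 3.7285
  loop 2: 8 segments, perimeter = 3.7285
Total perimeter = 7.457


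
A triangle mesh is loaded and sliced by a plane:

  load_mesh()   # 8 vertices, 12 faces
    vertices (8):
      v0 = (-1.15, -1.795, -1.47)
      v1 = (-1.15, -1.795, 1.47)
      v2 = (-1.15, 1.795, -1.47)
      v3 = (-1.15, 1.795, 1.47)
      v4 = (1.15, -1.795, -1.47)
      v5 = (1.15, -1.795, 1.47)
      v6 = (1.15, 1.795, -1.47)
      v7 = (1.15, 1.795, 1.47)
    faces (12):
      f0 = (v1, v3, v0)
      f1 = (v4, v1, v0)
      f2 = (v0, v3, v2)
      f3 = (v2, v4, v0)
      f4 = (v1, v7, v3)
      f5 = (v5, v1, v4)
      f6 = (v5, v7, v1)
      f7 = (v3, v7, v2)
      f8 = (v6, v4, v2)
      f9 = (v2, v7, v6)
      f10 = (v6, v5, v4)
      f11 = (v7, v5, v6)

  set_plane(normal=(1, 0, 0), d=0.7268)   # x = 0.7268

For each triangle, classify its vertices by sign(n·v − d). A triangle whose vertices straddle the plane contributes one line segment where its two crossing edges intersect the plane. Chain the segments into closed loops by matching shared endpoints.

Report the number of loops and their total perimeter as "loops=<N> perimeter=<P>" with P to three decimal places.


Straddling triangles (8 of 12):
  (v4,v1,v0) [+--] → (0.7268, -1.795, -0.92904)–(0.7268, -1.795, -1.47)  len=0.5410
  (v2,v4,v0) [-+-] → (0.7268, -1.13444, -1.47)–(0.7268, -1.795, -1.47)  len=0.6606
  (v1,v7,v3) [-+-] → (0.7268, 1.13444, 1.47)–(0.7268, 1.795, 1.47)  len=0.6606
  (v5,v1,v4) [+-+] → (0.7268, -1.795, 1.47)–(0.7268, -1.795, -0.92904)  len=2.3990
  (v5,v7,v1) [++-] → (0.7268, 1.13444, 1.47)–(0.7268, -1.795, 1.47)  len=2.9294
  (v3,v7,v2) [-+-] → (0.7268, 1.795, 1.47)–(0.7268, 1.795, 0.92904)  len=0.5410
  (v6,v4,v2) [++-] → (0.7268, -1.13444, -1.47)–(0.7268, 1.795, -1.47)  len=2.9294
  (v2,v7,v6) [-++] → (0.7268, 1.795, 0.92904)–(0.7268, 1.795, -1.47)  len=2.3990

Chained into 1 loop(s):
  loop 1: 8 segments, perimeter = 13.0600
Total perimeter = 13.060

loops=1 perimeter=13.060


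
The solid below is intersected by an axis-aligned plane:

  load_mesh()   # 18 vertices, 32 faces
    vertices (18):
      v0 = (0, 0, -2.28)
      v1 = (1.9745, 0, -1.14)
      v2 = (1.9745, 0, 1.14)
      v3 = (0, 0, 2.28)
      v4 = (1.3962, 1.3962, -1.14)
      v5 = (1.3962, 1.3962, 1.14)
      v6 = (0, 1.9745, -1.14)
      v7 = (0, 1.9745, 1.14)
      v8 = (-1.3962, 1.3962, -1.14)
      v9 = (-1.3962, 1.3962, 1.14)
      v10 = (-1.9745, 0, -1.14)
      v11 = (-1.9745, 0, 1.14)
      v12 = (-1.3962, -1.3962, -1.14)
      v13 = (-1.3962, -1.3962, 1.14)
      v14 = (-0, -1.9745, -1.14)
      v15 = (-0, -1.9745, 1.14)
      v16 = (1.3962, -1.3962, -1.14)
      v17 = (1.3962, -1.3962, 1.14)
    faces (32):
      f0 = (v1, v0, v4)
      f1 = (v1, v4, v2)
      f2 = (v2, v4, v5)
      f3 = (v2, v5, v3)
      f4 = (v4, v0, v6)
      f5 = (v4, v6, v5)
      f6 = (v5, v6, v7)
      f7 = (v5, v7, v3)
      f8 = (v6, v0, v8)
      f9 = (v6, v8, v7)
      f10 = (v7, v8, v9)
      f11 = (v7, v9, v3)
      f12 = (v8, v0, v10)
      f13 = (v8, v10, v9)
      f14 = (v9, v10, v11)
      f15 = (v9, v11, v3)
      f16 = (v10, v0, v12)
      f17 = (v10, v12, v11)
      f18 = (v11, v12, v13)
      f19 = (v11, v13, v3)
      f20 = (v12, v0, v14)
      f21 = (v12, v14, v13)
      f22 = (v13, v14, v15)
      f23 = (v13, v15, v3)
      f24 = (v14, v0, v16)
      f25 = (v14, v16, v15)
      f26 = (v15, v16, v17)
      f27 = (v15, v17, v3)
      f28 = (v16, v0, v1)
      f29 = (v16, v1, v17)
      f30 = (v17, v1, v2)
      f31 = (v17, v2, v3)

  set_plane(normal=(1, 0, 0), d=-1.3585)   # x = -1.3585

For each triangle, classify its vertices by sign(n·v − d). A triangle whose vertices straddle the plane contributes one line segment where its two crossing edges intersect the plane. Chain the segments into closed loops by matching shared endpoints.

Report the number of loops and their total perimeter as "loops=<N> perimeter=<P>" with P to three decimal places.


loops=1 perimeter=10.393

Straddling triangles (12 of 32):
  (v6,v0,v8) [++-] → (-1.3585, 1.3585, -1.17078)–(-1.3585, 1.41182, -1.14)  len=0.0616
  (v6,v8,v7) [+-+] → (-1.3585, 1.41182, -1.14)–(-1.3585, 1.41182, -1.07844)  len=0.0616
  (v7,v8,v9) [+--] → (-1.3585, 1.41182, -1.07844)–(-1.3585, 1.41182, 1.14)  len=2.2184
  (v7,v9,v3) [+-+] → (-1.3585, 1.41182, 1.14)–(-1.3585, 1.3585, 1.17078)  len=0.0616
  (v8,v0,v10) [-+-] → (-1.3585, 1.3585, -1.17078)–(-1.3585, 0, -1.49565)  len=1.3968
  (v9,v11,v3) [--+] → (-1.3585, 0, 1.49565)–(-1.3585, 1.3585, 1.17078)  len=1.3968
  (v10,v0,v12) [-+-] → (-1.3585, 0, -1.49565)–(-1.3585, -1.3585, -1.17078)  len=1.3968
  (v11,v13,v3) [--+] → (-1.3585, -1.3585, 1.17078)–(-1.3585, 0, 1.49565)  len=1.3968
  (v12,v0,v14) [-++] → (-1.3585, -1.3585, -1.17078)–(-1.3585, -1.41182, -1.14)  len=0.0616
  (v12,v14,v13) [-+-] → (-1.3585, -1.41182, -1.14)–(-1.3585, -1.41182, 1.07844)  len=2.2184
  (v13,v14,v15) [-++] → (-1.3585, -1.41182, 1.07844)–(-1.3585, -1.41182, 1.14)  len=0.0616
  (v13,v15,v3) [-++] → (-1.3585, -1.41182, 1.14)–(-1.3585, -1.3585, 1.17078)  len=0.0616

Chained into 1 loop(s):
  loop 1: 12 segments, perimeter = 10.3935
Total perimeter = 10.393


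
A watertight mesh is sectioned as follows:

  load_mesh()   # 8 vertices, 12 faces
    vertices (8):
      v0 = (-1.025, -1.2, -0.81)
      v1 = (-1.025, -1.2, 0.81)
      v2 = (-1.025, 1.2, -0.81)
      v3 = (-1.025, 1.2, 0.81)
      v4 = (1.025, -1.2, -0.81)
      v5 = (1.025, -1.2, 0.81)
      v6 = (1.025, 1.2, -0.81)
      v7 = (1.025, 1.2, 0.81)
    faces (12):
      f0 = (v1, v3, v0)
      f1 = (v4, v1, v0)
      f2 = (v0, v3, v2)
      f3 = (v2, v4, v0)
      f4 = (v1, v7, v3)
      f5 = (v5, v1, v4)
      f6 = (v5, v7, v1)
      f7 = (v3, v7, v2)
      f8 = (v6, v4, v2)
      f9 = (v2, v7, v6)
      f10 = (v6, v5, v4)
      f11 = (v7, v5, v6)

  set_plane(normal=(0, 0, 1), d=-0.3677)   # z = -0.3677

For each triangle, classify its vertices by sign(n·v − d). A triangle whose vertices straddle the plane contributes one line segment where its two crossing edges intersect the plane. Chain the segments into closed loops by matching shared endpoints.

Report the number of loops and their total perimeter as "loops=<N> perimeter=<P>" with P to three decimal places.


Straddling triangles (8 of 12):
  (v1,v3,v0) [++-] → (-1.025, -0.544741, -0.3677)–(-1.025, -1.2, -0.3677)  len=0.6553
  (v4,v1,v0) [-+-] → (0.465299, -1.2, -0.3677)–(-1.025, -1.2, -0.3677)  len=1.4903
  (v0,v3,v2) [-+-] → (-1.025, -0.544741, -0.3677)–(-1.025, 1.2, -0.3677)  len=1.7447
  (v5,v1,v4) [++-] → (0.465299, -1.2, -0.3677)–(1.025, -1.2, -0.3677)  len=0.5597
  (v3,v7,v2) [++-] → (-0.465299, 1.2, -0.3677)–(-1.025, 1.2, -0.3677)  len=0.5597
  (v2,v7,v6) [-+-] → (-0.465299, 1.2, -0.3677)–(1.025, 1.2, -0.3677)  len=1.4903
  (v6,v5,v4) [-+-] → (1.025, 0.544741, -0.3677)–(1.025, -1.2, -0.3677)  len=1.7447
  (v7,v5,v6) [++-] → (1.025, 0.544741, -0.3677)–(1.025, 1.2, -0.3677)  len=0.6553

Chained into 1 loop(s):
  loop 1: 8 segments, perimeter = 8.9000
Total perimeter = 8.900

loops=1 perimeter=8.900


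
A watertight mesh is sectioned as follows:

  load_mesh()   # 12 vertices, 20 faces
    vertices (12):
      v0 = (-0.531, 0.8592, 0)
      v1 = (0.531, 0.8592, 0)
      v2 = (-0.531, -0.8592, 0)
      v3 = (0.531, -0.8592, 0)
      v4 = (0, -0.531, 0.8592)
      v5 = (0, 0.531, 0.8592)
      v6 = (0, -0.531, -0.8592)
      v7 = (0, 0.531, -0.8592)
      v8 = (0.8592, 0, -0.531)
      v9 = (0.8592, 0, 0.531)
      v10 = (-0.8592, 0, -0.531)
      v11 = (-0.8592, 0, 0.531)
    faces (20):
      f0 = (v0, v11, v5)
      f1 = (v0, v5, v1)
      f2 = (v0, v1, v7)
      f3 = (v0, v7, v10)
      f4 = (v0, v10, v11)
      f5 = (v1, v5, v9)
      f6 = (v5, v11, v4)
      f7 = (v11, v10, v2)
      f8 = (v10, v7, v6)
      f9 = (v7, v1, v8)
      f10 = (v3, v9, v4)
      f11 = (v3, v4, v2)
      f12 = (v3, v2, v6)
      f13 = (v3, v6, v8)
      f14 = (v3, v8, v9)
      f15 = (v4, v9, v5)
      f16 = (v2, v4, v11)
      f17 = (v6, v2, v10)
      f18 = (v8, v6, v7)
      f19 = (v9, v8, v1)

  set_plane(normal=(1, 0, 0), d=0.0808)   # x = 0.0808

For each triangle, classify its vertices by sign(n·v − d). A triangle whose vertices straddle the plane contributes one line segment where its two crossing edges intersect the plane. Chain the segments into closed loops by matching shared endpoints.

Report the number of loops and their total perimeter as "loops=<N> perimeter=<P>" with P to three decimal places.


Straddling triangles (10 of 20):
  (v0,v5,v1) [--+] → (0.0808, 0.580941, 0.728459)–(0.0808, 0.8592, 0)  len=0.7798
  (v0,v1,v7) [-+-] → (0.0808, 0.8592, 0)–(0.0808, 0.580941, -0.728459)  len=0.7798
  (v1,v5,v9) [+-+] → (0.0808, 0.580941, 0.728459)–(0.0808, 0.481064, 0.828336)  len=0.1412
  (v7,v1,v8) [-++] → (0.0808, 0.580941, -0.728459)–(0.0808, 0.481064, -0.828336)  len=0.1412
  (v3,v9,v4) [++-] → (0.0808, -0.481064, 0.828336)–(0.0808, -0.580941, 0.728459)  len=0.1412
  (v3,v4,v2) [+--] → (0.0808, -0.580941, 0.728459)–(0.0808, -0.8592, 0)  len=0.7798
  (v3,v2,v6) [+--] → (0.0808, -0.8592, 0)–(0.0808, -0.580941, -0.728459)  len=0.7798
  (v3,v6,v8) [+-+] → (0.0808, -0.580941, -0.728459)–(0.0808, -0.481064, -0.828336)  len=0.1412
  (v4,v9,v5) [-+-] → (0.0808, -0.481064, 0.828336)–(0.0808, 0.481064, 0.828336)  len=0.9621
  (v8,v6,v7) [+--] → (0.0808, -0.481064, -0.828336)–(0.0808, 0.481064, -0.828336)  len=0.9621

Chained into 1 loop(s):
  loop 1: 10 segments, perimeter = 5.6084
Total perimeter = 5.608

loops=1 perimeter=5.608


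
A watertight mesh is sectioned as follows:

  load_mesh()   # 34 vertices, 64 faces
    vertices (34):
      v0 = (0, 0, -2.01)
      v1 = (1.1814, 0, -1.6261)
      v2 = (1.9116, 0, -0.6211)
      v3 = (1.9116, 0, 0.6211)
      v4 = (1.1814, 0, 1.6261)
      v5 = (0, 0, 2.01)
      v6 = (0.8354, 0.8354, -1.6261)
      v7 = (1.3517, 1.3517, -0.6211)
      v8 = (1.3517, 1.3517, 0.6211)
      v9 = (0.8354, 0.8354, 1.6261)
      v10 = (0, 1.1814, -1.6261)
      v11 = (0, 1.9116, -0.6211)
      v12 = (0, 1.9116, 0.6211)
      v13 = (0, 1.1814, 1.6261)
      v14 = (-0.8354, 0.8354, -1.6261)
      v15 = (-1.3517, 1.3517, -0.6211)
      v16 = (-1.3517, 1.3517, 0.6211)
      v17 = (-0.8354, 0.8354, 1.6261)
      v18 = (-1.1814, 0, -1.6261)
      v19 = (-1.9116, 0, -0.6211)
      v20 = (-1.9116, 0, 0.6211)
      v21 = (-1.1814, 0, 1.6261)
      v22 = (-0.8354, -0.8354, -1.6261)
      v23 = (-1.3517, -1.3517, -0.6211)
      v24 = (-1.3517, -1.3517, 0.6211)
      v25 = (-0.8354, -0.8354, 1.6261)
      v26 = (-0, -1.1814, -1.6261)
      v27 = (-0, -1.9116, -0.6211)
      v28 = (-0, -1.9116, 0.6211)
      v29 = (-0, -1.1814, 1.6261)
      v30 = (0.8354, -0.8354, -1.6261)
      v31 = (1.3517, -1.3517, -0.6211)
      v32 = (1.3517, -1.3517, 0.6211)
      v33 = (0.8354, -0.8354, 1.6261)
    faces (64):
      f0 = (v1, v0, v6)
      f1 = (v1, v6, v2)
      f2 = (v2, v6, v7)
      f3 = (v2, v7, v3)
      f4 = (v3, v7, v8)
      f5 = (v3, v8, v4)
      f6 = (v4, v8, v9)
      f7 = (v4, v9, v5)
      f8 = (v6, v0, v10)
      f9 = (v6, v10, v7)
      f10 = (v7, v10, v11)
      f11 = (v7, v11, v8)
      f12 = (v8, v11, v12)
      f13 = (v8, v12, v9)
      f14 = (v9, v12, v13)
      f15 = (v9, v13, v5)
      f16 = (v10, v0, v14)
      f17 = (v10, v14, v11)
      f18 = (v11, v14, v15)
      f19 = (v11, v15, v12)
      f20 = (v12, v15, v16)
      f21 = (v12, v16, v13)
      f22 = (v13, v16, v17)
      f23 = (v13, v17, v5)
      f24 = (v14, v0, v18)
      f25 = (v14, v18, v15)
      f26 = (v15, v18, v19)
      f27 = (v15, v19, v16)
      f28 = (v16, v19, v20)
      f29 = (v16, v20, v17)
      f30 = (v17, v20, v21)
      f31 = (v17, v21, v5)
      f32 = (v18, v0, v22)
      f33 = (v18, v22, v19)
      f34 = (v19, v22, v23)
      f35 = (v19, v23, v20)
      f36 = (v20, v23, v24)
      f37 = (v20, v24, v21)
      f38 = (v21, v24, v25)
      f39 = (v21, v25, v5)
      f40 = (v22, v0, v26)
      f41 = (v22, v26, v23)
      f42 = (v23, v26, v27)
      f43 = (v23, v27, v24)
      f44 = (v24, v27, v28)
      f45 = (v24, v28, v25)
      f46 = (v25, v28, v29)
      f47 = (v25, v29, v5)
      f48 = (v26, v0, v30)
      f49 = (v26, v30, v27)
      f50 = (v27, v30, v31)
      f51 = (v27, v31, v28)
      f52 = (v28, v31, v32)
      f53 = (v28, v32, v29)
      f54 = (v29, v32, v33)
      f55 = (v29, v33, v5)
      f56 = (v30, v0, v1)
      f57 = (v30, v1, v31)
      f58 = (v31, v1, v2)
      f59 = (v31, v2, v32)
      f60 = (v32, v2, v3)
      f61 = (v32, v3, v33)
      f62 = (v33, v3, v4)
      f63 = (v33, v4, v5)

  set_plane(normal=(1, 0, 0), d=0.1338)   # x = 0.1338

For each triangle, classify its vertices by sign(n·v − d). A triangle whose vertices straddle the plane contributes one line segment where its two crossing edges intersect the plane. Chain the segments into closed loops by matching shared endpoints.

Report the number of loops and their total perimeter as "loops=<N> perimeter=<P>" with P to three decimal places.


loops=1 perimeter=12.166

Straddling triangles (20 of 64):
  (v1,v0,v6) [+-+] → (0.1338, 0, -1.96652)–(0.1338, 0.1338, -1.94851)  len=0.1350
  (v4,v9,v5) [++-] → (0.1338, 0.1338, 1.94851)–(0.1338, 0, 1.96652)  len=0.1350
  (v6,v0,v10) [+--] → (0.1338, 0.1338, -1.94851)–(0.1338, 1.12598, -1.6261)  len=1.0433
  (v6,v10,v7) [+-+] → (0.1338, 1.12598, -1.6261)–(0.1338, 1.19826, -1.52662)  len=0.1230
  (v7,v10,v11) [+--] → (0.1338, 1.19826, -1.52662)–(0.1338, 1.85618, -0.6211)  len=1.1193
  (v7,v11,v8) [+-+] → (0.1338, 1.85618, -0.6211)–(0.1338, 1.85618, -0.498139)  len=0.1230
  (v8,v11,v12) [+--] → (0.1338, 1.85618, -0.498139)–(0.1338, 1.85618, 0.6211)  len=1.1192
  (v8,v12,v9) [+-+] → (0.1338, 1.85618, 0.6211)–(0.1338, 1.73923, 0.782064)  len=0.1990
  (v9,v12,v13) [+--] → (0.1338, 1.73923, 0.782064)–(0.1338, 1.12598, 1.6261)  len=1.0433
  (v9,v13,v5) [+--] → (0.1338, 1.12598, 1.6261)–(0.1338, 0.1338, 1.94851)  len=1.0433
  (v26,v0,v30) [--+] → (0.1338, -0.1338, -1.94851)–(0.1338, -1.12598, -1.6261)  len=1.0433
  (v26,v30,v27) [-+-] → (0.1338, -1.12598, -1.6261)–(0.1338, -1.73923, -0.782064)  len=1.0433
  (v27,v30,v31) [-++] → (0.1338, -1.73923, -0.782064)–(0.1338, -1.85618, -0.6211)  len=0.1990
  (v27,v31,v28) [-+-] → (0.1338, -1.85618, -0.6211)–(0.1338, -1.85618, 0.498139)  len=1.1192
  (v28,v31,v32) [-++] → (0.1338, -1.85618, 0.498139)–(0.1338, -1.85618, 0.6211)  len=0.1230
  (v28,v32,v29) [-+-] → (0.1338, -1.85618, 0.6211)–(0.1338, -1.19826, 1.52662)  len=1.1193
  (v29,v32,v33) [-++] → (0.1338, -1.19826, 1.52662)–(0.1338, -1.12598, 1.6261)  len=0.1230
  (v29,v33,v5) [-+-] → (0.1338, -1.12598, 1.6261)–(0.1338, -0.1338, 1.94851)  len=1.0433
  (v30,v0,v1) [+-+] → (0.1338, -0.1338, -1.94851)–(0.1338, 0, -1.96652)  len=0.1350
  (v33,v4,v5) [++-] → (0.1338, 0, 1.96652)–(0.1338, -0.1338, 1.94851)  len=0.1350

Chained into 1 loop(s):
  loop 1: 20 segments, perimeter = 12.1665
Total perimeter = 12.166


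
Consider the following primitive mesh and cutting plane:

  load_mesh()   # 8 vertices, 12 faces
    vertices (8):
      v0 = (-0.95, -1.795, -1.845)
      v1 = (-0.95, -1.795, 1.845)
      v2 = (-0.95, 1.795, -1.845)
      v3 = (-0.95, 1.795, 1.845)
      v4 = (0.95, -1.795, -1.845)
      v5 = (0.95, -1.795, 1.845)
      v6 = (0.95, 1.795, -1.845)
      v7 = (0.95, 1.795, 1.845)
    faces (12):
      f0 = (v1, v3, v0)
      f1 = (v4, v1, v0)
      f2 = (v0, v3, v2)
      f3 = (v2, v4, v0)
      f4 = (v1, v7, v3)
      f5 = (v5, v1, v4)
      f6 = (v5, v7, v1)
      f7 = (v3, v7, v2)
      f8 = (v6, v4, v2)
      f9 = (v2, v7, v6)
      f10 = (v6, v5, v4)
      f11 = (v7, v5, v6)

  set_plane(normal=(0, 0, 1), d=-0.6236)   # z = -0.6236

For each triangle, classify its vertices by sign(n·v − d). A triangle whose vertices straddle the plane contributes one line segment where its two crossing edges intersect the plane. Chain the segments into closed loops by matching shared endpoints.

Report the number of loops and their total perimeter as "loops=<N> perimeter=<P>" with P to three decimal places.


Straddling triangles (8 of 12):
  (v1,v3,v0) [++-] → (-0.95, -0.6067, -0.6236)–(-0.95, -1.795, -0.6236)  len=1.1883
  (v4,v1,v0) [-+-] → (0.321095, -1.795, -0.6236)–(-0.95, -1.795, -0.6236)  len=1.2711
  (v0,v3,v2) [-+-] → (-0.95, -0.6067, -0.6236)–(-0.95, 1.795, -0.6236)  len=2.4017
  (v5,v1,v4) [++-] → (0.321095, -1.795, -0.6236)–(0.95, -1.795, -0.6236)  len=0.6289
  (v3,v7,v2) [++-] → (-0.321095, 1.795, -0.6236)–(-0.95, 1.795, -0.6236)  len=0.6289
  (v2,v7,v6) [-+-] → (-0.321095, 1.795, -0.6236)–(0.95, 1.795, -0.6236)  len=1.2711
  (v6,v5,v4) [-+-] → (0.95, 0.6067, -0.6236)–(0.95, -1.795, -0.6236)  len=2.4017
  (v7,v5,v6) [++-] → (0.95, 0.6067, -0.6236)–(0.95, 1.795, -0.6236)  len=1.1883

Chained into 1 loop(s):
  loop 1: 8 segments, perimeter = 10.9800
Total perimeter = 10.980

loops=1 perimeter=10.980


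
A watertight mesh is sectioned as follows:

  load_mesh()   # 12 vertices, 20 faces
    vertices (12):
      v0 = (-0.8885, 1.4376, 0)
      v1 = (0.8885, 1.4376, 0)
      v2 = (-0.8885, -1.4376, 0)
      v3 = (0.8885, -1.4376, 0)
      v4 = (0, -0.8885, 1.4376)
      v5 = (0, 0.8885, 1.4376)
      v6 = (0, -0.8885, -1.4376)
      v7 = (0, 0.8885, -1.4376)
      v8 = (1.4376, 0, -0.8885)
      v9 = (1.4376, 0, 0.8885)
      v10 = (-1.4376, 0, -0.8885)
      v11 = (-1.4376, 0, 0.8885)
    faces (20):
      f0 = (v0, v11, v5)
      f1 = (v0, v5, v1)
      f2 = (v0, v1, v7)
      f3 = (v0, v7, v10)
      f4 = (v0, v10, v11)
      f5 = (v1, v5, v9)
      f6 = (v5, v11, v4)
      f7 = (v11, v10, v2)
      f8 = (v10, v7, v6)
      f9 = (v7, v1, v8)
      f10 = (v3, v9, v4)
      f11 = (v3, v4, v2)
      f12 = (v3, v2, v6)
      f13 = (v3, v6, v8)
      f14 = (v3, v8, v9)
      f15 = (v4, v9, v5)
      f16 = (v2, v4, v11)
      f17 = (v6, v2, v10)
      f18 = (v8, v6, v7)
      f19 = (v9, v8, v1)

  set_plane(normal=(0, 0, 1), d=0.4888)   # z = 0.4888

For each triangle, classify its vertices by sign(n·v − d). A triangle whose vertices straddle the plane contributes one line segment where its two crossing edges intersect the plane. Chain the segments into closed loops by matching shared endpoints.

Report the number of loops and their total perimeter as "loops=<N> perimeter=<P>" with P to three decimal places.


loops=1 perimeter=8.533

Straddling triangles (10 of 20):
  (v0,v11,v5) [-++] → (-1.19058, 0.646718, 0.4888)–(-0.5864, 1.2509, 0.4888)  len=0.8544
  (v0,v5,v1) [-+-] → (-0.5864, 1.2509, 0.4888)–(0.5864, 1.2509, 0.4888)  len=1.1728
  (v0,v10,v11) [--+] → (-1.4376, 0, 0.4888)–(-1.19058, 0.646718, 0.4888)  len=0.6923
  (v1,v5,v9) [-++] → (0.5864, 1.2509, 0.4888)–(1.19058, 0.646718, 0.4888)  len=0.8544
  (v11,v10,v2) [+--] → (-1.4376, 0, 0.4888)–(-1.19058, -0.646718, 0.4888)  len=0.6923
  (v3,v9,v4) [-++] → (1.19058, -0.646718, 0.4888)–(0.5864, -1.2509, 0.4888)  len=0.8544
  (v3,v4,v2) [-+-] → (0.5864, -1.2509, 0.4888)–(-0.5864, -1.2509, 0.4888)  len=1.1728
  (v3,v8,v9) [--+] → (1.4376, 0, 0.4888)–(1.19058, -0.646718, 0.4888)  len=0.6923
  (v2,v4,v11) [-++] → (-0.5864, -1.2509, 0.4888)–(-1.19058, -0.646718, 0.4888)  len=0.8544
  (v9,v8,v1) [+--] → (1.4376, 0, 0.4888)–(1.19058, 0.646718, 0.4888)  len=0.6923

Chained into 1 loop(s):
  loop 1: 10 segments, perimeter = 8.5325
Total perimeter = 8.533


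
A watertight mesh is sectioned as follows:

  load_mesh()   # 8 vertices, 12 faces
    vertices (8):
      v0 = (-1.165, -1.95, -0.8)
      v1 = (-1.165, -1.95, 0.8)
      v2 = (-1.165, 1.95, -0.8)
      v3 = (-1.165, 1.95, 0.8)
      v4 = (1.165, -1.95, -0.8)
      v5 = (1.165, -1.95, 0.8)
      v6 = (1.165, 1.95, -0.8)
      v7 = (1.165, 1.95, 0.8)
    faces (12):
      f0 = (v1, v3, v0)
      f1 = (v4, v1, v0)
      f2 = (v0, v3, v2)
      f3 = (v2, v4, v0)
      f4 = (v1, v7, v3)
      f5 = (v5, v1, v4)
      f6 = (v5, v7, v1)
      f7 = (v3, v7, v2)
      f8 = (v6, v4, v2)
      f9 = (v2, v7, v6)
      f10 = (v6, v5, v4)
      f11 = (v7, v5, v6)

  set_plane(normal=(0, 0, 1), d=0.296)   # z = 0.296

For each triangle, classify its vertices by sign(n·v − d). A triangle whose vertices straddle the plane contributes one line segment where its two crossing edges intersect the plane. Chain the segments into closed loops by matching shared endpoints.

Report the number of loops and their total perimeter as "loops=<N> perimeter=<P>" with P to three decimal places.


loops=1 perimeter=12.460

Straddling triangles (8 of 12):
  (v1,v3,v0) [++-] → (-1.165, 0.7215, 0.296)–(-1.165, -1.95, 0.296)  len=2.6715
  (v4,v1,v0) [-+-] → (-0.43105, -1.95, 0.296)–(-1.165, -1.95, 0.296)  len=0.7339
  (v0,v3,v2) [-+-] → (-1.165, 0.7215, 0.296)–(-1.165, 1.95, 0.296)  len=1.2285
  (v5,v1,v4) [++-] → (-0.43105, -1.95, 0.296)–(1.165, -1.95, 0.296)  len=1.5960
  (v3,v7,v2) [++-] → (0.43105, 1.95, 0.296)–(-1.165, 1.95, 0.296)  len=1.5960
  (v2,v7,v6) [-+-] → (0.43105, 1.95, 0.296)–(1.165, 1.95, 0.296)  len=0.7339
  (v6,v5,v4) [-+-] → (1.165, -0.7215, 0.296)–(1.165, -1.95, 0.296)  len=1.2285
  (v7,v5,v6) [++-] → (1.165, -0.7215, 0.296)–(1.165, 1.95, 0.296)  len=2.6715

Chained into 1 loop(s):
  loop 1: 8 segments, perimeter = 12.4600
Total perimeter = 12.460


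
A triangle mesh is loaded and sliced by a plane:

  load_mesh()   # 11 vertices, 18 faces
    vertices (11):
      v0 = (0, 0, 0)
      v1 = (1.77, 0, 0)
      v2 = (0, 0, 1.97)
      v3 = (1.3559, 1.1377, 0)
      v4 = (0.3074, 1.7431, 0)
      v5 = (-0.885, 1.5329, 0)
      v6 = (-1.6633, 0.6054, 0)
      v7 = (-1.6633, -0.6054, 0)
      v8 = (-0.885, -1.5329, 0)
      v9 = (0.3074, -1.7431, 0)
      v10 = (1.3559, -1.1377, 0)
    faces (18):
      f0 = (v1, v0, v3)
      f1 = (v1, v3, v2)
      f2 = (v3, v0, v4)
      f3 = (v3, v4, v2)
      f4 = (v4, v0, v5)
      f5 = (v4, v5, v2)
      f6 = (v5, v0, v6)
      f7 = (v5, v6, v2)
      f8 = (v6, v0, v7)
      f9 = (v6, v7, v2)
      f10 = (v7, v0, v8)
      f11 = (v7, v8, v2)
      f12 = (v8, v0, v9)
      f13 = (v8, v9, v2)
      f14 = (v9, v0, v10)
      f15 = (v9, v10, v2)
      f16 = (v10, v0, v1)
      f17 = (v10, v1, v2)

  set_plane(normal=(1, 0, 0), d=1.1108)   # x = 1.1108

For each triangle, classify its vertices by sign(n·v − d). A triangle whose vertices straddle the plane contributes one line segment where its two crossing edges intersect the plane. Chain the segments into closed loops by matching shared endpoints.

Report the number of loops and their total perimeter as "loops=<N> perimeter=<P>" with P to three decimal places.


Straddling triangles (8 of 18):
  (v1,v0,v3) [+-+] → (1.1108, 0, 0)–(1.1108, 0.932043, 0)  len=0.9320
  (v1,v3,v2) [++-] → (1.1108, 0.932043, 0.356108)–(1.1108, 0, 0.733686)  len=1.0056
  (v3,v0,v4) [+--] → (1.1108, 0.932043, 0)–(1.1108, 1.27922, 0)  len=0.3472
  (v3,v4,v2) [+--] → (1.1108, 1.27922, 0)–(1.1108, 0.932043, 0.356108)  len=0.4973
  (v9,v0,v10) [--+] → (1.1108, -0.932043, 0)–(1.1108, -1.27922, 0)  len=0.3472
  (v9,v10,v2) [-+-] → (1.1108, -1.27922, 0)–(1.1108, -0.932043, 0.356108)  len=0.4973
  (v10,v0,v1) [+-+] → (1.1108, -0.932043, 0)–(1.1108, 0, 0)  len=0.9320
  (v10,v1,v2) [++-] → (1.1108, 0, 0.733686)–(1.1108, -0.932043, 0.356108)  len=1.0056

Chained into 1 loop(s):
  loop 1: 8 segments, perimeter = 5.5644
Total perimeter = 5.564

loops=1 perimeter=5.564


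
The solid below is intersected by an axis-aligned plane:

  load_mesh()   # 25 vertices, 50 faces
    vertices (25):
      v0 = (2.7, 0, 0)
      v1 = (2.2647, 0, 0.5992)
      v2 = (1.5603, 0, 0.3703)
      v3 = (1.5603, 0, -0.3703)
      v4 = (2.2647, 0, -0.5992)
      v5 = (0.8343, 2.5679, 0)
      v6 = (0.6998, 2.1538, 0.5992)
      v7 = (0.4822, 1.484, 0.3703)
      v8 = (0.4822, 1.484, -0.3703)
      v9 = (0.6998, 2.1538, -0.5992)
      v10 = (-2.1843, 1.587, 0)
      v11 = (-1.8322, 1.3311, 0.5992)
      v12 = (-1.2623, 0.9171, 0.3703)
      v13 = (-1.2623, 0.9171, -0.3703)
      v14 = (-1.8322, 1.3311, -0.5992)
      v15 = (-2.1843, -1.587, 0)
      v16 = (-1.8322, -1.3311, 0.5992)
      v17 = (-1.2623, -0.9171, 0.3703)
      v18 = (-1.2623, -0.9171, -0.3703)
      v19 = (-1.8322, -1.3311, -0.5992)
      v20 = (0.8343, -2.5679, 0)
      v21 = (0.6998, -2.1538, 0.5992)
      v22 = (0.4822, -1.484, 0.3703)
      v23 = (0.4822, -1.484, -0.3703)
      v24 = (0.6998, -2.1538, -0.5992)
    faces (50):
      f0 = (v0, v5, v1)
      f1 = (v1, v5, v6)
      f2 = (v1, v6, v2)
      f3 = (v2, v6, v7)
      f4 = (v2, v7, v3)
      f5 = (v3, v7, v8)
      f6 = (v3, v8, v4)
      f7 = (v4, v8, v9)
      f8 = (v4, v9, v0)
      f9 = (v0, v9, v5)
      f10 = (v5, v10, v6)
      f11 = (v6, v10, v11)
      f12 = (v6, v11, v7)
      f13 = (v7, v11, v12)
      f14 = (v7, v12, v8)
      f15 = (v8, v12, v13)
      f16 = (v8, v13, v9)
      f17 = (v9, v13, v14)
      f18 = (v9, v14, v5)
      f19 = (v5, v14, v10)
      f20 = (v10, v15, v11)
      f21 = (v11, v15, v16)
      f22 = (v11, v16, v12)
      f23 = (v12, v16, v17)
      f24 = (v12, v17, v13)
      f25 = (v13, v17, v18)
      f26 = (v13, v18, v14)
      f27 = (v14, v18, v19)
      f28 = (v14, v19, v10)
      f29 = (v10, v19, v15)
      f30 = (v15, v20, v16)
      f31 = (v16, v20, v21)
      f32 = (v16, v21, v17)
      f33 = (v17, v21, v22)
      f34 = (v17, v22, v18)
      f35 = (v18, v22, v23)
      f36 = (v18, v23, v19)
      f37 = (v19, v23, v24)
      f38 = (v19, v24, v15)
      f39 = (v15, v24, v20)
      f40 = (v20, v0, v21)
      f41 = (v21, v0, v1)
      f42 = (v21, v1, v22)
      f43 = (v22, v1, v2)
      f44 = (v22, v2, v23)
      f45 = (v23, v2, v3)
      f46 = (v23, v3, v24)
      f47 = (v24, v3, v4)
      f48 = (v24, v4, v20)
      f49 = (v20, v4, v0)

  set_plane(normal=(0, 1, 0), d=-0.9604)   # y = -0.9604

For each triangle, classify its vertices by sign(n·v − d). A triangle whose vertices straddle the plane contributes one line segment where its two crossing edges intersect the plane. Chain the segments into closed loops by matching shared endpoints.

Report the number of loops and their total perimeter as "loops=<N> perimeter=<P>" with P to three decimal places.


loops=2 perimeter=7.322

Straddling triangles (22 of 50):
  (v10,v15,v11) [+-+] → (-2.1843, -0.9604, 0)–(-2.10869, -0.9604, 0.128665)  len=0.1492
  (v11,v15,v16) [+--] → (-2.10869, -0.9604, 0.128665)–(-1.8322, -0.9604, 0.5992)  len=0.5458
  (v11,v16,v12) [+-+] → (-1.8322, -0.9604, 0.5992)–(-1.73823, -0.9604, 0.561457)  len=0.1013
  (v12,v16,v17) [+-+] → (-1.73823, -0.9604, 0.561457)–(-1.32191, -0.9604, 0.394241)  len=0.4487
  (v14,v18,v19) [++-] → (-1.32191, -0.9604, -0.394241)–(-1.8322, -0.9604, -0.5992)  len=0.5499
  (v14,v19,v10) [+-+] → (-1.8322, -0.9604, -0.5992)–(-1.87693, -0.9604, -0.523081)  len=0.0883
  (v10,v19,v15) [+--] → (-1.87693, -0.9604, -0.523081)–(-2.1843, -0.9604, 0)  len=0.6067
  (v16,v21,v17) [--+] → (-1.1936, -0.9604, 0.378314)–(-1.32191, -0.9604, 0.394241)  len=0.1293
  (v17,v21,v22) [+--] → (-1.1936, -0.9604, 0.378314)–(-1.12905, -0.9604, 0.3703)  len=0.0650
  (v17,v22,v18) [+-+] → (-1.12905, -0.9604, 0.3703)–(-1.12905, -0.9604, -0.313733)  len=0.6840
  (v18,v22,v23) [+--] → (-1.12905, -0.9604, -0.313733)–(-1.12905, -0.9604, -0.3703)  len=0.0566
  (v18,v23,v19) [+--] → (-1.12905, -0.9604, -0.3703)–(-1.32191, -0.9604, -0.394241)  len=0.1943
  (v20,v0,v21) [-+-] → (2.00222, -0.9604, 0)–(1.80809, -0.9604, 0.267189)  len=0.3303
  (v21,v0,v1) [-++] → (1.80809, -0.9604, 0.267189)–(1.5669, -0.9604, 0.5992)  len=0.4104
  (v21,v1,v22) [-+-] → (1.5669, -0.9604, 0.5992)–(1.11112, -0.9604, 0.451063)  len=0.4792
  (v22,v1,v2) [-++] → (1.11112, -0.9604, 0.451063)–(0.862586, -0.9604, 0.3703)  len=0.2613
  (v22,v2,v23) [-+-] → (0.862586, -0.9604, 0.3703)–(0.862586, -0.9604, -0.108994)  len=0.4793
  (v23,v2,v3) [-++] → (0.862586, -0.9604, -0.108994)–(0.862586, -0.9604, -0.3703)  len=0.2613
  (v23,v3,v24) [-+-] → (0.862586, -0.9604, -0.3703)–(1.17659, -0.9604, -0.472369)  len=0.3302
  (v24,v3,v4) [-++] → (1.17659, -0.9604, -0.472369)–(1.5669, -0.9604, -0.5992)  len=0.4104
  (v24,v4,v20) [-+-] → (1.5669, -0.9604, -0.5992)–(1.72973, -0.9604, -0.375098)  len=0.2770
  (v20,v4,v0) [-++] → (1.72973, -0.9604, -0.375098)–(2.00222, -0.9604, 0)  len=0.4636

Chained into 2 loop(s):
  loop 1: 12 segments, perimeter = 3.6191
  loop 2: 10 segments, perimeter = 3.7030
Total perimeter = 7.322


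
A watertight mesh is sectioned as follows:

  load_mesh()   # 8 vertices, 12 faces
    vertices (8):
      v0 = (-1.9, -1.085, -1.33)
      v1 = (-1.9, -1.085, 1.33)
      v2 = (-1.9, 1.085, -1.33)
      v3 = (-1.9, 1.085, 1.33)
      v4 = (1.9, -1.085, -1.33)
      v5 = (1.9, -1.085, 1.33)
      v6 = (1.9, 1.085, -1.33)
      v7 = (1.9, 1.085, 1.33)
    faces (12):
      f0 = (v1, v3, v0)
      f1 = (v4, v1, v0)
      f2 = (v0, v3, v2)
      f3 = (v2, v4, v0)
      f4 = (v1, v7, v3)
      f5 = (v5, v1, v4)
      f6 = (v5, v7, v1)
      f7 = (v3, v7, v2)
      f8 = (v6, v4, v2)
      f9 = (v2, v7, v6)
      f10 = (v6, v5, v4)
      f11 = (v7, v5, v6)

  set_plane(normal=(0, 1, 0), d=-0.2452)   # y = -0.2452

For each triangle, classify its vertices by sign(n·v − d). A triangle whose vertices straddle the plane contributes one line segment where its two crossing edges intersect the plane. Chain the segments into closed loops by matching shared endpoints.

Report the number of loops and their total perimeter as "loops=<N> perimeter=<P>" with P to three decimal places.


Straddling triangles (8 of 12):
  (v1,v3,v0) [-+-] → (-1.9, -0.2452, 1.33)–(-1.9, -0.2452, -0.300568)  len=1.6306
  (v0,v3,v2) [-++] → (-1.9, -0.2452, -0.300568)–(-1.9, -0.2452, -1.33)  len=1.0294
  (v2,v4,v0) [+--] → (0.429382, -0.2452, -1.33)–(-1.9, -0.2452, -1.33)  len=2.3294
  (v1,v7,v3) [-++] → (-0.429382, -0.2452, 1.33)–(-1.9, -0.2452, 1.33)  len=1.4706
  (v5,v7,v1) [-+-] → (1.9, -0.2452, 1.33)–(-0.429382, -0.2452, 1.33)  len=2.3294
  (v6,v4,v2) [+-+] → (1.9, -0.2452, -1.33)–(0.429382, -0.2452, -1.33)  len=1.4706
  (v6,v5,v4) [+--] → (1.9, -0.2452, 0.300568)–(1.9, -0.2452, -1.33)  len=1.6306
  (v7,v5,v6) [+-+] → (1.9, -0.2452, 1.33)–(1.9, -0.2452, 0.300568)  len=1.0294

Chained into 1 loop(s):
  loop 1: 8 segments, perimeter = 12.9200
Total perimeter = 12.920

loops=1 perimeter=12.920


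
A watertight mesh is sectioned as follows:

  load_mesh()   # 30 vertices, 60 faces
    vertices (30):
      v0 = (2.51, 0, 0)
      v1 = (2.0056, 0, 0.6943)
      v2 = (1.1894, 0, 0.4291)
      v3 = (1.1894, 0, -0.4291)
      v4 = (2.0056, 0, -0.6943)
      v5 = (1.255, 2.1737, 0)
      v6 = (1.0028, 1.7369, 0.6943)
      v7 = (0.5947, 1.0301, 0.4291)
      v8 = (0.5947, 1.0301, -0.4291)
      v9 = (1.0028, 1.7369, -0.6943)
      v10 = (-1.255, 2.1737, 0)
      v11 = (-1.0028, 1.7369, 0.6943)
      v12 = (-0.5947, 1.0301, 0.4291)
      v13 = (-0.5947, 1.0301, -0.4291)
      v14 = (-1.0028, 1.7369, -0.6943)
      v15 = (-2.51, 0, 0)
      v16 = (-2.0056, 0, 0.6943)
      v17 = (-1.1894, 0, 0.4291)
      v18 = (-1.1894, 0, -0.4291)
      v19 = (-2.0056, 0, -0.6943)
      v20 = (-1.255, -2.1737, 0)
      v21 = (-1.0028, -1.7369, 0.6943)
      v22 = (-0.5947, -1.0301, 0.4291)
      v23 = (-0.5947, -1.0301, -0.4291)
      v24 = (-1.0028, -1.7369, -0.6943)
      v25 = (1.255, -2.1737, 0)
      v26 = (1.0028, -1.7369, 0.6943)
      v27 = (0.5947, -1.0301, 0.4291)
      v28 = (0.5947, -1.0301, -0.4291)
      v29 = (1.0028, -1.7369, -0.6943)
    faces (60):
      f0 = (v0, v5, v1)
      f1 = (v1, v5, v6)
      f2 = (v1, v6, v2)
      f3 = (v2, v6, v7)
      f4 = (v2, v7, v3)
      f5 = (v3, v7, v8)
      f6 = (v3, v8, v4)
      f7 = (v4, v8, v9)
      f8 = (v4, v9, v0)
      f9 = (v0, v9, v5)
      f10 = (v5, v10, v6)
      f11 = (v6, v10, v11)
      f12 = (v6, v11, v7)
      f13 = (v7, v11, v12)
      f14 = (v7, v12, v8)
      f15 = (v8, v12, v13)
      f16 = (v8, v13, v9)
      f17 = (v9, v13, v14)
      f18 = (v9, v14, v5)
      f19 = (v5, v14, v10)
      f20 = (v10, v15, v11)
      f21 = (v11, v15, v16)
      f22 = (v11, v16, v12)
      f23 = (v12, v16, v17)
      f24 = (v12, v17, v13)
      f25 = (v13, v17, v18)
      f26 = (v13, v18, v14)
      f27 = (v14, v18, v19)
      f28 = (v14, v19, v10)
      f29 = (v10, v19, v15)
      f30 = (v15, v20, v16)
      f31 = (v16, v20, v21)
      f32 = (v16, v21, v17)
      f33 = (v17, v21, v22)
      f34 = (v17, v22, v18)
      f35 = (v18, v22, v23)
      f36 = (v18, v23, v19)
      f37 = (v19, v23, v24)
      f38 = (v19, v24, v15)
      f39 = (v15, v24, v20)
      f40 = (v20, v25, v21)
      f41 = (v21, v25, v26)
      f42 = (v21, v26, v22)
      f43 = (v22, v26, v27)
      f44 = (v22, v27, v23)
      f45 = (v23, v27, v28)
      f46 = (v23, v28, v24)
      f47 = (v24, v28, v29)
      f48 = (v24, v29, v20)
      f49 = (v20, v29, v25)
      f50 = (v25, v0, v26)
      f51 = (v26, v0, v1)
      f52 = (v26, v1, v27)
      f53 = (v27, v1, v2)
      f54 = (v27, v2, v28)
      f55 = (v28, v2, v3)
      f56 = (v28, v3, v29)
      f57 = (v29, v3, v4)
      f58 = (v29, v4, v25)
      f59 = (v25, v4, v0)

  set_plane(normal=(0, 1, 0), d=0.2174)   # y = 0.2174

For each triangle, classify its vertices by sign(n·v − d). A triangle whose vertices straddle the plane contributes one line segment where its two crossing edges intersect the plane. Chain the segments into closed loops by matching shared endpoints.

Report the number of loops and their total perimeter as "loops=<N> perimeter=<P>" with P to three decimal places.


Straddling triangles (20 of 60):
  (v0,v5,v1) [-+-] → (2.38448, 0.2174, 0)–(1.93053, 0.2174, 0.62486)  len=0.7723
  (v1,v5,v6) [-++] → (1.93053, 0.2174, 0.62486)–(1.88008, 0.2174, 0.6943)  len=0.0858
  (v1,v6,v2) [-+-] → (1.88008, 0.2174, 0.6943)–(1.16604, 0.2174, 0.462294)  len=0.7508
  (v2,v6,v7) [-++] → (1.16604, 0.2174, 0.462294)–(1.06389, 0.2174, 0.4291)  len=0.1074
  (v2,v7,v3) [-+-] → (1.06389, 0.2174, 0.4291)–(1.06389, 0.2174, -0.247979)  len=0.6771
  (v3,v7,v8) [-++] → (1.06389, 0.2174, -0.247979)–(1.06389, 0.2174, -0.4291)  len=0.1811
  (v3,v8,v4) [-+-] → (1.06389, 0.2174, -0.4291)–(1.70783, 0.2174, -0.63833)  len=0.6771
  (v4,v8,v9) [-++] → (1.70783, 0.2174, -0.63833)–(1.88008, 0.2174, -0.6943)  len=0.1811
  (v4,v9,v0) [-+-] → (1.88008, 0.2174, -0.6943)–(2.32135, 0.2174, -0.0869024)  len=0.7508
  (v0,v9,v5) [-++] → (2.32135, 0.2174, -0.0869024)–(2.38448, 0.2174, 0)  len=0.1074
  (v10,v15,v11) [+-+] → (-2.38448, 0.2174, 0)–(-2.32135, 0.2174, 0.0869024)  len=0.1074
  (v11,v15,v16) [+--] → (-2.32135, 0.2174, 0.0869024)–(-1.88008, 0.2174, 0.6943)  len=0.7508
  (v11,v16,v12) [+-+] → (-1.88008, 0.2174, 0.6943)–(-1.70783, 0.2174, 0.63833)  len=0.1811
  (v12,v16,v17) [+--] → (-1.70783, 0.2174, 0.63833)–(-1.06389, 0.2174, 0.4291)  len=0.6771
  (v12,v17,v13) [+-+] → (-1.06389, 0.2174, 0.4291)–(-1.06389, 0.2174, 0.247979)  len=0.1811
  (v13,v17,v18) [+--] → (-1.06389, 0.2174, 0.247979)–(-1.06389, 0.2174, -0.4291)  len=0.6771
  (v13,v18,v14) [+-+] → (-1.06389, 0.2174, -0.4291)–(-1.16604, 0.2174, -0.462294)  len=0.1074
  (v14,v18,v19) [+--] → (-1.16604, 0.2174, -0.462294)–(-1.88008, 0.2174, -0.6943)  len=0.7508
  (v14,v19,v10) [+-+] → (-1.88008, 0.2174, -0.6943)–(-1.93053, 0.2174, -0.62486)  len=0.0858
  (v10,v19,v15) [+--] → (-1.93053, 0.2174, -0.62486)–(-2.38448, 0.2174, 0)  len=0.7723

Chained into 2 loop(s):
  loop 1: 10 segments, perimeter = 4.2910
  loop 2: 10 segments, perimeter = 4.2910
Total perimeter = 8.582

loops=2 perimeter=8.582
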